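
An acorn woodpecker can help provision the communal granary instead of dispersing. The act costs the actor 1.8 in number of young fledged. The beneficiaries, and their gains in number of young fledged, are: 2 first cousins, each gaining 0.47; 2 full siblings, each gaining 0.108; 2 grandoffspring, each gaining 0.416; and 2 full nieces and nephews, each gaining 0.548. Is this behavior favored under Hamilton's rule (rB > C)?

No

Hamilton's rule: the trait is favored when the sum of r·B over every recipient exceeds the actor's cost C.
r to a first cousin = 0.125 (first cousins share one grandparent pair — two paths of length 4: r = 2·(1/2)^4 = 1/8).
r to a full sibling = 1/2 (full sibs share both parents — two paths of length 2: r = 2·(1/2)^2 = 1/2).
r to a grandoffspring = 1/4 (two parent–offspring links: r = (1/2)^2 = 1/4).
r to a full niece or nephew = 0.25 (full aunt/uncle↔niece/nephew: two paths of length 3 through the shared grandparent pair: r = 2·(1/2)^3 = 1/4).
Summing one r·B term per recipient: 2·0.125·0.47 + 2·0.5·0.108 + 2·0.25·0.416 + 2·0.25·0.548 = 0.7075.
0.7075 < 1.8: the indirect benefit is less than the cost.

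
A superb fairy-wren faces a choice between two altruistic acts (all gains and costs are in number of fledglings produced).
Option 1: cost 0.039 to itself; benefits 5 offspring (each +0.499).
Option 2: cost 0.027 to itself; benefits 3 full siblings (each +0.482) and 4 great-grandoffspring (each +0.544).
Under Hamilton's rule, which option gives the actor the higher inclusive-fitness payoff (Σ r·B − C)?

Option 1

Option 1: r to an offspring = 0.5.
Option 1: Σ r·B − C = (5·0.5·0.499) − 0.039 = 1.2085.
Option 2: r to a full sibling = 0.5.
Option 2: r to a great-grandoffspring = 0.125.
Option 2: Σ r·B − C = (3·0.5·0.482 + 4·0.125·0.544) − 0.027 = 0.968.
Option 1 has the higher net inclusive-fitness payoff.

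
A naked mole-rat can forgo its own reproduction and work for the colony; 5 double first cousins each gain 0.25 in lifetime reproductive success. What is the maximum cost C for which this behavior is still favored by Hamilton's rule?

r to a double first cousin = 1/4 (double first cousins share both grandparent pairs — four paths of length 4: r = 4·(1/2)^4 = 1/4).
Hamilton's rule: n·r·B > C, so the trait is favored while C < n·r·B = 5·0.25·0.25 = 0.3125.

0.3125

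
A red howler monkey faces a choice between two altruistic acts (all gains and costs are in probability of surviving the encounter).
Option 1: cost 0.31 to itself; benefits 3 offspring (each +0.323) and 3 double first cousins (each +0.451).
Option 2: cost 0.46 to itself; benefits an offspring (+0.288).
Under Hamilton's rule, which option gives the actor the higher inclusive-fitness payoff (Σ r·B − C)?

Option 1

Option 1: r to an offspring = 0.5.
Option 1: r to a double first cousin = 0.25.
Option 1: Σ r·B − C = (3·0.5·0.323 + 3·0.25·0.451) − 0.31 = 0.51275.
Option 2: r to an offspring = 0.5.
Option 2: Σ r·B − C = (1·0.5·0.288) − 0.46 = -0.316.
Option 1 has the higher net inclusive-fitness payoff.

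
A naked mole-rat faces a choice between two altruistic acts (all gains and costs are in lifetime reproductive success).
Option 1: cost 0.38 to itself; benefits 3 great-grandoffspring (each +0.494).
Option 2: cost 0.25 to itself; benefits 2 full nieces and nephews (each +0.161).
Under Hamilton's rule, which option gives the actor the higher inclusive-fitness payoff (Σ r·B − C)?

Option 1: r to a great-grandoffspring = 0.125.
Option 1: Σ r·B − C = (3·0.125·0.494) − 0.38 = -0.19475.
Option 2: r to a full niece or nephew = 0.25.
Option 2: Σ r·B − C = (2·0.25·0.161) − 0.25 = -0.1695.
Option 2 has the higher net inclusive-fitness payoff.

Option 2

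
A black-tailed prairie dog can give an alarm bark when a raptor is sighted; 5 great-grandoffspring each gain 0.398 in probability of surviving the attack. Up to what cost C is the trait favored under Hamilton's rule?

0.24875

r to a great-grandoffspring = 1/8 (three parent–offspring links: r = (1/2)^3 = 1/8).
Hamilton's rule: n·r·B > C, so the trait is favored while C < n·r·B = 5·0.125·0.398 = 0.24875.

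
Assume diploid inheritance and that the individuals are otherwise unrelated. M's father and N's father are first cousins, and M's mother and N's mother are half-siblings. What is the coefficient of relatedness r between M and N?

Independent pedigree routes through distinct common ancestors add.
M and N are related in two ways: second cousins through their fathers (r = 1/32) and half first cousins through their mothers (r = 1/16).
r = 1/32 + 1/16 = 3/32 = 0.09375.

0.09375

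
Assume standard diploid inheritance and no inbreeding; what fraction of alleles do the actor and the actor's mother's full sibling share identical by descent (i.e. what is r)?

Each parent–offspring link contributes a factor of 1/2, and independent paths through distinct common ancestors add.
Full aunt/uncle↔niece/nephew: two paths of length 3 through the shared grandparent pair: r = 2·(1/2)^3 = 1/4.

0.25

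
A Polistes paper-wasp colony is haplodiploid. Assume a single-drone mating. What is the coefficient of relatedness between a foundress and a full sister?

0.75

Haplodiploid full sisters inherit their father's entire haploid genome identically (contributing 1/2) and on average half of their mother's contribution (1/2 · 1/2 = 1/4); r = 1/2 + 1/4 = 3/4.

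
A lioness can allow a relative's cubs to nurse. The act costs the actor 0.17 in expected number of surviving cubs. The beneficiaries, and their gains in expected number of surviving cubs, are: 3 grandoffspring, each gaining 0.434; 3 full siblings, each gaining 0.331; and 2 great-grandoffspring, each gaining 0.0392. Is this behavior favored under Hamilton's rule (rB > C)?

Hamilton's rule: the trait is favored when the sum of r·B over every recipient exceeds the actor's cost C.
r to a grandoffspring = 1/4 (two parent–offspring links: r = (1/2)^2 = 1/4).
r to a full sibling = 0.5 (full sibs share both parents — two paths of length 2: r = 2·(1/2)^2 = 1/2).
r to a great-grandoffspring = 0.125 (three parent–offspring links: r = (1/2)^3 = 1/8).
Summing one r·B term per recipient: 3·0.25·0.434 + 3·0.5·0.331 + 2·0.125·0.0392 = 0.8318.
0.8318 > 0.17: the indirect benefit exceeds the cost.

Yes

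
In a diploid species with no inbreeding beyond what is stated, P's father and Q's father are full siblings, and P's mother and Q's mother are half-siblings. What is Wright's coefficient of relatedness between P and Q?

0.1875

Relatedness sums over independent paths through distinct common ancestors.
P and Q are related in two ways: first cousins through their fathers (r = 1/8) and half first cousins through their mothers (r = 1/16).
r = 1/8 + 1/16 = 3/16 = 0.1875.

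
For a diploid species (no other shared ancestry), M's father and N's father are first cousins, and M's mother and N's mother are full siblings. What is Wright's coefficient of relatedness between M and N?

Wright's path rule: contributions from independent ancestry routes add.
M and N are related in two ways: second cousins through their fathers (r = 1/32) and first cousins through their mothers (r = 1/8).
r = 1/32 + 1/8 = 5/32 = 0.15625.

0.15625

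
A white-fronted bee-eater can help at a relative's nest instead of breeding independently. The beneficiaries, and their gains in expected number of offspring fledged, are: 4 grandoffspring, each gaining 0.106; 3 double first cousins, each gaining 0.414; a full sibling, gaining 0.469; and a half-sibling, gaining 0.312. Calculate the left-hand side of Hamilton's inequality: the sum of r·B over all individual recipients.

r to a grandoffspring = 0.25 (two parent–offspring links: r = (1/2)^2 = 1/4).
r to a double first cousin = 0.25 (double first cousins share both grandparent pairs — four paths of length 4: r = 4·(1/2)^4 = 1/4).
r to a full sibling = 0.5 (full sibs share both parents — two paths of length 2: r = 2·(1/2)^2 = 1/2).
r to a half-sibling = 0.25 (half-sibs share one parent — one path of length 2: r = (1/2)^2 = 1/4).
Summing one r·B term per recipient: 4·0.25·0.106 + 3·0.25·0.414 + 1·0.5·0.469 + 1·0.25·0.312 = 0.729.

0.729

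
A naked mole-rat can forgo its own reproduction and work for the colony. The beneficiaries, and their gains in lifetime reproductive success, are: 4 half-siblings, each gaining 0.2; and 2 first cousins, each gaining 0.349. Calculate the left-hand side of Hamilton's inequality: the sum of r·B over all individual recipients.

r to a half-sibling = 1/4 (half-sibs share one parent — one path of length 2: r = (1/2)^2 = 1/4).
r to a first cousin = 1/8 (first cousins share one grandparent pair — two paths of length 4: r = 2·(1/2)^4 = 1/8).
Summing one r·B term per recipient: 4·0.25·0.2 + 2·0.125·0.349 = 0.28725.

0.28725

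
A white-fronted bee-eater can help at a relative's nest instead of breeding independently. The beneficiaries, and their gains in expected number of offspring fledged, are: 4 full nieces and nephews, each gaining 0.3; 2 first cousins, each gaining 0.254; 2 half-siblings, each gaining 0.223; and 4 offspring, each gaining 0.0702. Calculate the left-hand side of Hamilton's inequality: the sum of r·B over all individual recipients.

r to a full niece or nephew = 1/4 (full aunt/uncle↔niece/nephew: two paths of length 3 through the shared grandparent pair: r = 2·(1/2)^3 = 1/4).
r to a first cousin = 1/8 (first cousins share one grandparent pair — two paths of length 4: r = 2·(1/2)^4 = 1/8).
r to a half-sibling = 1/4 (half-sibs share one parent — one path of length 2: r = (1/2)^2 = 1/4).
r to an offspring = 1/2 (one parent–offspring link: r = (1/2)^1 = 1/2).
Summing one r·B term per recipient: 4·0.25·0.3 + 2·0.125·0.254 + 2·0.25·0.223 + 4·0.5·0.0702 = 0.6154.

0.6154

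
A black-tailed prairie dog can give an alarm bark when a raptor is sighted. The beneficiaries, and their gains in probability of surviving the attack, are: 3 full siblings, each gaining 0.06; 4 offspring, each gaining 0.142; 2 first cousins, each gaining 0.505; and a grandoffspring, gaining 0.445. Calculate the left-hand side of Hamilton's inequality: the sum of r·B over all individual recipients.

r to a full sibling = 1/2 (full sibs share both parents — two paths of length 2: r = 2·(1/2)^2 = 1/2).
r to an offspring = 0.5 (one parent–offspring link: r = (1/2)^1 = 1/2).
r to a first cousin = 1/8 (first cousins share one grandparent pair — two paths of length 4: r = 2·(1/2)^4 = 1/8).
r to a grandoffspring = 0.25 (two parent–offspring links: r = (1/2)^2 = 1/4).
Summing one r·B term per recipient: 3·0.5·0.06 + 4·0.5·0.142 + 2·0.125·0.505 + 1·0.25·0.445 = 0.6115.

0.6115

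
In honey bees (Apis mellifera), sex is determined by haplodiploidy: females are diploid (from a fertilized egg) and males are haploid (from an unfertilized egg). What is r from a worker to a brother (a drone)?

0.25

Her haploid brother carries none of their father's genes and a random half of their mother's genome; that half matches the maternal half of her own genome with probability 1/2: r = 1/2 · 1/2 = 1/4.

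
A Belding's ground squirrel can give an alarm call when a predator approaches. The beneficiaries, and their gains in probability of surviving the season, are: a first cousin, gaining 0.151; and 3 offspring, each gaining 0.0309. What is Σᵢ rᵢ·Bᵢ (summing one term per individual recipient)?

r to a first cousin = 0.125 (first cousins share one grandparent pair — two paths of length 4: r = 2·(1/2)^4 = 1/8).
r to an offspring = 0.5 (one parent–offspring link: r = (1/2)^1 = 1/2).
Summing one r·B term per recipient: 1·0.125·0.151 + 3·0.5·0.0309 = 0.065225.

0.065225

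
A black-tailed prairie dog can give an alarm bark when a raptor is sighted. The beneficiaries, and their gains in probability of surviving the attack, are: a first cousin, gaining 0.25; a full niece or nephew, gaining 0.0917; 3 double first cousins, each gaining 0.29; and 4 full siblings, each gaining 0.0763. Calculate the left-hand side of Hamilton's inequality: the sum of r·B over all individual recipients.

0.424275

r to a first cousin = 0.125 (first cousins share one grandparent pair — two paths of length 4: r = 2·(1/2)^4 = 1/8).
r to a full niece or nephew = 0.25 (full aunt/uncle↔niece/nephew: two paths of length 3 through the shared grandparent pair: r = 2·(1/2)^3 = 1/4).
r to a double first cousin = 1/4 (double first cousins share both grandparent pairs — four paths of length 4: r = 4·(1/2)^4 = 1/4).
r to a full sibling = 0.5 (full sibs share both parents — two paths of length 2: r = 2·(1/2)^2 = 1/2).
Summing one r·B term per recipient: 1·0.125·0.25 + 1·0.25·0.0917 + 3·0.25·0.29 + 4·0.5·0.0763 = 0.424275.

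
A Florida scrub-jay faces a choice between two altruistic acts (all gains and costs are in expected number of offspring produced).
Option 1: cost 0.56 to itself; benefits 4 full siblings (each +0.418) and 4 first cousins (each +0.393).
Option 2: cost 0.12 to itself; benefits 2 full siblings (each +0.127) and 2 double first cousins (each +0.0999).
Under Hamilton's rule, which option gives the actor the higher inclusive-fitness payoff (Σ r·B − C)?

Option 1

Option 1: r to a full sibling = 0.5.
Option 1: r to a first cousin = 0.125.
Option 1: Σ r·B − C = (4·0.5·0.418 + 4·0.125·0.393) − 0.56 = 0.4725.
Option 2: r to a full sibling = 0.5.
Option 2: r to a double first cousin = 0.25.
Option 2: Σ r·B − C = (2·0.5·0.127 + 2·0.25·0.0999) − 0.12 = 0.05695.
Option 1 has the higher net inclusive-fitness payoff.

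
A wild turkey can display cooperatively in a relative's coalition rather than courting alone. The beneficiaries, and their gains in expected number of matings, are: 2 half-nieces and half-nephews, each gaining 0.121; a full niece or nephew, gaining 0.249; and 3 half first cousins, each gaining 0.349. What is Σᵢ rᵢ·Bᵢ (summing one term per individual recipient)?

r to a half-niece or half-nephew = 1/8 (half-aunt/uncle↔niece/nephew: one path of length 3: r = (1/2)^3 = 1/8).
r to a full niece or nephew = 1/4 (full aunt/uncle↔niece/nephew: two paths of length 3 through the shared grandparent pair: r = 2·(1/2)^3 = 1/4).
r to a half first cousin = 1/16 (half first cousins share one grandparent — one path of length 4: r = (1/2)^4 = 1/16).
Summing one r·B term per recipient: 2·0.125·0.121 + 1·0.25·0.249 + 3·0.0625·0.349 = 0.1579375.

0.1579375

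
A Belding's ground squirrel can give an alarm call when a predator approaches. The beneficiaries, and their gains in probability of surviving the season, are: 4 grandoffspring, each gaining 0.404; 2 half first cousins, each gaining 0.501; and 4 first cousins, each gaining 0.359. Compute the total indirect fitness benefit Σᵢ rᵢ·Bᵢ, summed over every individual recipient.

0.646125

r to a grandoffspring = 0.25 (two parent–offspring links: r = (1/2)^2 = 1/4).
r to a half first cousin = 1/16 (half first cousins share one grandparent — one path of length 4: r = (1/2)^4 = 1/16).
r to a first cousin = 1/8 (first cousins share one grandparent pair — two paths of length 4: r = 2·(1/2)^4 = 1/8).
Summing one r·B term per recipient: 4·0.25·0.404 + 2·0.0625·0.501 + 4·0.125·0.359 = 0.646125.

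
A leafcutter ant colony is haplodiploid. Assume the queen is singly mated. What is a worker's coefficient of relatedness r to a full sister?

Haplodiploid full sisters inherit their father's entire haploid genome identically (contributing 1/2) and on average half of their mother's contribution (1/2 · 1/2 = 1/4); r = 1/2 + 1/4 = 3/4.

0.75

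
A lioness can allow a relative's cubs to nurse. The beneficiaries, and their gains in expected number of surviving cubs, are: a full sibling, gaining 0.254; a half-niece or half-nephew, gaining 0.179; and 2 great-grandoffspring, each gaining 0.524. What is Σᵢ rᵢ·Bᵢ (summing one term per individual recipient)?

r to a full sibling = 0.5 (full sibs share both parents — two paths of length 2: r = 2·(1/2)^2 = 1/2).
r to a half-niece or half-nephew = 0.125 (half-aunt/uncle↔niece/nephew: one path of length 3: r = (1/2)^3 = 1/8).
r to a great-grandoffspring = 0.125 (three parent–offspring links: r = (1/2)^3 = 1/8).
Summing one r·B term per recipient: 1·0.5·0.254 + 1·0.125·0.179 + 2·0.125·0.524 = 0.280375.

0.280375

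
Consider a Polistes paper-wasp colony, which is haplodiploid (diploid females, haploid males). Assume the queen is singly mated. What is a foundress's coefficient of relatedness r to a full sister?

Haplodiploid full sisters inherit their father's entire haploid genome identically (contributing 1/2) and on average half of their mother's contribution (1/2 · 1/2 = 1/4); r = 1/2 + 1/4 = 3/4.

0.75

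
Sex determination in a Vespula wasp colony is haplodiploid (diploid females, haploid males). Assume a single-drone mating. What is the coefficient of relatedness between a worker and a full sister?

Haplodiploid full sisters inherit their father's entire haploid genome identically (contributing 1/2) and on average half of their mother's contribution (1/2 · 1/2 = 1/4); r = 1/2 + 1/4 = 3/4.

0.75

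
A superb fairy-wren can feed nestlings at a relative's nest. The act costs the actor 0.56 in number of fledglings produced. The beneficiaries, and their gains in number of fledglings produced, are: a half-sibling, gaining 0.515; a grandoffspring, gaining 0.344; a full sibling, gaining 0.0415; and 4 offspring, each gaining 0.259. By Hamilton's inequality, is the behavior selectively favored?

Yes

Hamilton's rule: the trait is favored when the sum of r·B over every recipient exceeds the actor's cost C.
r to a half-sibling = 1/4 (half-sibs share one parent — one path of length 2: r = (1/2)^2 = 1/4).
r to a grandoffspring = 0.25 (two parent–offspring links: r = (1/2)^2 = 1/4).
r to a full sibling = 1/2 (full sibs share both parents — two paths of length 2: r = 2·(1/2)^2 = 1/2).
r to an offspring = 0.5 (one parent–offspring link: r = (1/2)^1 = 1/2).
Summing one r·B term per recipient: 1·0.25·0.515 + 1·0.25·0.344 + 1·0.5·0.0415 + 4·0.5·0.259 = 0.7535.
0.7535 > 0.56: the indirect benefit exceeds the cost.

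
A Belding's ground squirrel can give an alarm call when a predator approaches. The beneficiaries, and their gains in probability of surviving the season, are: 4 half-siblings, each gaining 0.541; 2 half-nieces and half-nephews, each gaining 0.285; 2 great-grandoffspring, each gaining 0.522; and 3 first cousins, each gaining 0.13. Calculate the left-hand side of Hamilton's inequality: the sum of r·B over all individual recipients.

0.7915

r to a half-sibling = 0.25 (half-sibs share one parent — one path of length 2: r = (1/2)^2 = 1/4).
r to a half-niece or half-nephew = 1/8 (half-aunt/uncle↔niece/nephew: one path of length 3: r = (1/2)^3 = 1/8).
r to a great-grandoffspring = 0.125 (three parent–offspring links: r = (1/2)^3 = 1/8).
r to a first cousin = 1/8 (first cousins share one grandparent pair — two paths of length 4: r = 2·(1/2)^4 = 1/8).
Summing one r·B term per recipient: 4·0.25·0.541 + 2·0.125·0.285 + 2·0.125·0.522 + 3·0.125·0.13 = 0.7915.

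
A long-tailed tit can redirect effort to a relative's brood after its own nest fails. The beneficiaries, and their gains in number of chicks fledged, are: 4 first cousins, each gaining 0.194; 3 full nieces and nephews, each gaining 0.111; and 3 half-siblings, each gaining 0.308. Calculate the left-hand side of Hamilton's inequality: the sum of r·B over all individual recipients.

0.41125

r to a first cousin = 0.125 (first cousins share one grandparent pair — two paths of length 4: r = 2·(1/2)^4 = 1/8).
r to a full niece or nephew = 0.25 (full aunt/uncle↔niece/nephew: two paths of length 3 through the shared grandparent pair: r = 2·(1/2)^3 = 1/4).
r to a half-sibling = 1/4 (half-sibs share one parent — one path of length 2: r = (1/2)^2 = 1/4).
Summing one r·B term per recipient: 4·0.125·0.194 + 3·0.25·0.111 + 3·0.25·0.308 = 0.41125.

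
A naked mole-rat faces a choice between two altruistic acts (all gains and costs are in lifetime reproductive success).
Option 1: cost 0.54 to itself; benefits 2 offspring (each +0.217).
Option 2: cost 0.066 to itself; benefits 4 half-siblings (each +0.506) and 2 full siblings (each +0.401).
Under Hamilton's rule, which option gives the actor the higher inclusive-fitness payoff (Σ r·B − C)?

Option 2

Option 1: r to an offspring = 0.5.
Option 1: Σ r·B − C = (2·0.5·0.217) − 0.54 = -0.323.
Option 2: r to a half-sibling = 0.25.
Option 2: r to a full sibling = 0.5.
Option 2: Σ r·B − C = (4·0.25·0.506 + 2·0.5·0.401) − 0.066 = 0.841.
Option 2 has the higher net inclusive-fitness payoff.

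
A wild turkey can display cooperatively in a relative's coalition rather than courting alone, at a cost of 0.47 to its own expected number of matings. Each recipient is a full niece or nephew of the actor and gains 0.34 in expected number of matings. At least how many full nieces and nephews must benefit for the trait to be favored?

r to a full niece or nephew = 0.25 (full aunt/uncle↔niece/nephew: two paths of length 3 through the shared grandparent pair: r = 2·(1/2)^3 = 1/4).
Hamilton's rule: n·r·B > C  ⇒  n > C/(r·B) = 0.47/(0.25·0.34) = 5.529.
The smallest integer exceeding 5.529 is 6.

6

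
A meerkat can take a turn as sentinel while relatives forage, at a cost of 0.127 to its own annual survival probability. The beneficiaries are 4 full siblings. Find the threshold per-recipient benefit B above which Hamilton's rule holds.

0.0635

r to a full sibling = 1/2 (full sibs share both parents — two paths of length 2: r = 2·(1/2)^2 = 1/2).
Hamilton's rule with n recipients of equal r: n·r·B > C, so B > C/(n·r) = 0.127/(4·0.5) = 0.0635.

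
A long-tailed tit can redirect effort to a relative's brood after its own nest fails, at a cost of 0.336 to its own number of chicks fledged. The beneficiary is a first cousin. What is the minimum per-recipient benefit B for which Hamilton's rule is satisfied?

r to a first cousin = 1/8 (first cousins share one grandparent pair — two paths of length 4: r = 2·(1/2)^4 = 1/8).
Hamilton's rule with n recipients of equal r: n·r·B > C, so B > C/(n·r) = 0.336/(1·0.125) = 2.688.

2.688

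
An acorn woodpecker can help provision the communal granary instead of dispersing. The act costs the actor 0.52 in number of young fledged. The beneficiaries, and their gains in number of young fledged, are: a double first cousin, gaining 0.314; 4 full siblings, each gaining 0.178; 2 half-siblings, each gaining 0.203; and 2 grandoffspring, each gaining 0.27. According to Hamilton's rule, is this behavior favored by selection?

Hamilton's rule: the trait is favored when the sum of r·B over every recipient exceeds the actor's cost C.
r to a double first cousin = 0.25 (double first cousins share both grandparent pairs — four paths of length 4: r = 4·(1/2)^4 = 1/4).
r to a full sibling = 1/2 (full sibs share both parents — two paths of length 2: r = 2·(1/2)^2 = 1/2).
r to a half-sibling = 1/4 (half-sibs share one parent — one path of length 2: r = (1/2)^2 = 1/4).
r to a grandoffspring = 1/4 (two parent–offspring links: r = (1/2)^2 = 1/4).
Summing one r·B term per recipient: 1·0.25·0.314 + 4·0.5·0.178 + 2·0.25·0.203 + 2·0.25·0.27 = 0.671.
0.671 > 0.52: the indirect benefit exceeds the cost.

Yes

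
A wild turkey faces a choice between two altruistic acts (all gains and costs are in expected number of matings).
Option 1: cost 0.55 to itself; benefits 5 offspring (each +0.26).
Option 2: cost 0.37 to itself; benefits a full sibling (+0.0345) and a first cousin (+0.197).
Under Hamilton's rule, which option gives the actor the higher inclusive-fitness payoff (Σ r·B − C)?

Option 1

Option 1: r to an offspring = 0.5.
Option 1: Σ r·B − C = (5·0.5·0.26) − 0.55 = 0.1.
Option 2: r to a full sibling = 0.5.
Option 2: r to a first cousin = 0.125.
Option 2: Σ r·B − C = (1·0.5·0.0345 + 1·0.125·0.197) − 0.37 = -0.328125.
Option 1 has the higher net inclusive-fitness payoff.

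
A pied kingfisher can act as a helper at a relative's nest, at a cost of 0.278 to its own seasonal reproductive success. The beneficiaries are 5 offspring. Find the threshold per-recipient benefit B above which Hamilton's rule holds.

0.1112

r to an offspring = 0.5 (one parent–offspring link: r = (1/2)^1 = 1/2).
Hamilton's rule with n recipients of equal r: n·r·B > C, so B > C/(n·r) = 0.278/(5·0.5) = 0.1112.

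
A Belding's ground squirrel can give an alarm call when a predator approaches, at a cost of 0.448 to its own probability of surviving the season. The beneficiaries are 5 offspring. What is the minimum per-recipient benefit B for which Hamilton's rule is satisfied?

r to an offspring = 1/2 (one parent–offspring link: r = (1/2)^1 = 1/2).
Hamilton's rule with n recipients of equal r: n·r·B > C, so B > C/(n·r) = 0.448/(5·0.5) = 0.1792.

0.1792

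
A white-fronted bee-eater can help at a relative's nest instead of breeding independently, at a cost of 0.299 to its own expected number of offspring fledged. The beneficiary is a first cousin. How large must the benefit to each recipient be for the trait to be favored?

2.392

r to a first cousin = 0.125 (first cousins share one grandparent pair — two paths of length 4: r = 2·(1/2)^4 = 1/8).
Hamilton's rule with n recipients of equal r: n·r·B > C, so B > C/(n·r) = 0.299/(1·0.125) = 2.392.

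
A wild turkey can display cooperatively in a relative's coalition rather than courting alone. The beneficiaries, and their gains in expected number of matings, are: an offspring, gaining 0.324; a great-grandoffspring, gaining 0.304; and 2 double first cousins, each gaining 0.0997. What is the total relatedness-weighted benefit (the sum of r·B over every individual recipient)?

0.24985

r to an offspring = 1/2 (one parent–offspring link: r = (1/2)^1 = 1/2).
r to a great-grandoffspring = 1/8 (three parent–offspring links: r = (1/2)^3 = 1/8).
r to a double first cousin = 1/4 (double first cousins share both grandparent pairs — four paths of length 4: r = 4·(1/2)^4 = 1/4).
Summing one r·B term per recipient: 1·0.5·0.324 + 1·0.125·0.304 + 2·0.25·0.0997 = 0.24985.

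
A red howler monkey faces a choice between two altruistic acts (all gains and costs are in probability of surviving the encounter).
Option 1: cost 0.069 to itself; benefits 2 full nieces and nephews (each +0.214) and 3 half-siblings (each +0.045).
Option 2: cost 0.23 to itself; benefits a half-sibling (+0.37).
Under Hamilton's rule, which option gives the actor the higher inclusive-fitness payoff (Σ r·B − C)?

Option 1

Option 1: r to a full niece or nephew = 0.25.
Option 1: r to a half-sibling = 0.25.
Option 1: Σ r·B − C = (2·0.25·0.214 + 3·0.25·0.045) − 0.069 = 0.07175.
Option 2: r to a half-sibling = 0.25.
Option 2: Σ r·B − C = (1·0.25·0.37) − 0.23 = -0.1375.
Option 1 has the higher net inclusive-fitness payoff.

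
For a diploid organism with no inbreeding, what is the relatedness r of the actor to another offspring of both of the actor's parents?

0.5

Each parent–offspring link contributes a factor of 1/2, and independent paths through distinct common ancestors add.
Full sibs share both parents — two paths of length 2: r = 2·(1/2)^2 = 1/2.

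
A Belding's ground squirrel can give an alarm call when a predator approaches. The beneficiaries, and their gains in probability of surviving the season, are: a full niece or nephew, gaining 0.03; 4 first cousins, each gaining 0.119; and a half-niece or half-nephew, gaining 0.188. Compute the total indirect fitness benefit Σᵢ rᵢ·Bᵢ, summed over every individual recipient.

0.0905

r to a full niece or nephew = 0.25 (full aunt/uncle↔niece/nephew: two paths of length 3 through the shared grandparent pair: r = 2·(1/2)^3 = 1/4).
r to a first cousin = 1/8 (first cousins share one grandparent pair — two paths of length 4: r = 2·(1/2)^4 = 1/8).
r to a half-niece or half-nephew = 0.125 (half-aunt/uncle↔niece/nephew: one path of length 3: r = (1/2)^3 = 1/8).
Summing one r·B term per recipient: 1·0.25·0.03 + 4·0.125·0.119 + 1·0.125·0.188 = 0.0905.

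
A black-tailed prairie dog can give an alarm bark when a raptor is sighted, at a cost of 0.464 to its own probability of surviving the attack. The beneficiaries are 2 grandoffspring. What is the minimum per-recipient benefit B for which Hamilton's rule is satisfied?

0.928

r to a grandoffspring = 1/4 (two parent–offspring links: r = (1/2)^2 = 1/4).
Hamilton's rule with n recipients of equal r: n·r·B > C, so B > C/(n·r) = 0.464/(2·0.25) = 0.928.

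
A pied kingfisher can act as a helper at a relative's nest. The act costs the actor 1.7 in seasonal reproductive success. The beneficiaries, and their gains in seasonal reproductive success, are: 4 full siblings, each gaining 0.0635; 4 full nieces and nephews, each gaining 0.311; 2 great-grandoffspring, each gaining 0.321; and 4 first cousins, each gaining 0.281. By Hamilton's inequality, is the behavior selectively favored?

Hamilton's rule: the trait is favored when the sum of r·B over every recipient exceeds the actor's cost C.
r to a full sibling = 0.5 (full sibs share both parents — two paths of length 2: r = 2·(1/2)^2 = 1/2).
r to a full niece or nephew = 1/4 (full aunt/uncle↔niece/nephew: two paths of length 3 through the shared grandparent pair: r = 2·(1/2)^3 = 1/4).
r to a great-grandoffspring = 1/8 (three parent–offspring links: r = (1/2)^3 = 1/8).
r to a first cousin = 0.125 (first cousins share one grandparent pair — two paths of length 4: r = 2·(1/2)^4 = 1/8).
Summing one r·B term per recipient: 4·0.5·0.0635 + 4·0.25·0.311 + 2·0.125·0.321 + 4·0.125·0.281 = 0.65875.
0.65875 < 1.7: the indirect benefit is less than the cost.

No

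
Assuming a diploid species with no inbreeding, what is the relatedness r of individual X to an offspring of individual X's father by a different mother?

Each parent–offspring link contributes a factor of 1/2, and independent paths through distinct common ancestors add.
Half-sibs share one parent — one path of length 2: r = (1/2)^2 = 1/4.

0.25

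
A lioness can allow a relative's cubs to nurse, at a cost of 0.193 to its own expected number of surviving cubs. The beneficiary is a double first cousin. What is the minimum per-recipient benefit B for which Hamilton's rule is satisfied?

r to a double first cousin = 0.25 (double first cousins share both grandparent pairs — four paths of length 4: r = 4·(1/2)^4 = 1/4).
Hamilton's rule with n recipients of equal r: n·r·B > C, so B > C/(n·r) = 0.193/(1·0.25) = 0.772.

0.772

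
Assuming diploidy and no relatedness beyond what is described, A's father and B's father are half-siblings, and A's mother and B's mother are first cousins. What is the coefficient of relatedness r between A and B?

Independent pedigree routes through distinct common ancestors add.
A and B are related in two ways: half first cousins through their fathers (r = 1/16) and second cousins through their mothers (r = 1/32).
r = 1/16 + 1/32 = 3/32 = 0.09375.

0.09375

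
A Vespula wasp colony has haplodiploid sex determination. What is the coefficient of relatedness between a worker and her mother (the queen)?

0.5

One meiotic link between diploid queen and diploid daughter: r = 1/2.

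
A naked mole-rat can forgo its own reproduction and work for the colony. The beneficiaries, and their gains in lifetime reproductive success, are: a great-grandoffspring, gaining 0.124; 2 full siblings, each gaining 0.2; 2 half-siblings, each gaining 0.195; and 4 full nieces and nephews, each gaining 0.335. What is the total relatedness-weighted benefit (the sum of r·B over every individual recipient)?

r to a great-grandoffspring = 1/8 (three parent–offspring links: r = (1/2)^3 = 1/8).
r to a full sibling = 1/2 (full sibs share both parents — two paths of length 2: r = 2·(1/2)^2 = 1/2).
r to a half-sibling = 1/4 (half-sibs share one parent — one path of length 2: r = (1/2)^2 = 1/4).
r to a full niece or nephew = 1/4 (full aunt/uncle↔niece/nephew: two paths of length 3 through the shared grandparent pair: r = 2·(1/2)^3 = 1/4).
Summing one r·B term per recipient: 1·0.125·0.124 + 2·0.5·0.2 + 2·0.25·0.195 + 4·0.25·0.335 = 0.648.

0.648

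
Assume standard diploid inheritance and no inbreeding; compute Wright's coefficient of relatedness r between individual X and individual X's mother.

0.5

Each parent–offspring link contributes a factor of 1/2, and independent paths through distinct common ancestors add.
One parent–offspring link: r = (1/2)^1 = 1/2.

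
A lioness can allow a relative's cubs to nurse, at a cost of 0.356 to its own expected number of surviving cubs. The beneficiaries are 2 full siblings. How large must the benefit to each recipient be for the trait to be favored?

0.356

r to a full sibling = 1/2 (full sibs share both parents — two paths of length 2: r = 2·(1/2)^2 = 1/2).
Hamilton's rule with n recipients of equal r: n·r·B > C, so B > C/(n·r) = 0.356/(2·0.5) = 0.356.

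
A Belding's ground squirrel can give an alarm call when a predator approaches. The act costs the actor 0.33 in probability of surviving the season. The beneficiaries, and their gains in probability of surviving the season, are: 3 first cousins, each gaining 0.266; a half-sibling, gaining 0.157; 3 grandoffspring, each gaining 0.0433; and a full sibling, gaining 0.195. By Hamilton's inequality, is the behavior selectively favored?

Hamilton's rule: the trait is favored when the sum of r·B over every recipient exceeds the actor's cost C.
r to a first cousin = 1/8 (first cousins share one grandparent pair — two paths of length 4: r = 2·(1/2)^4 = 1/8).
r to a half-sibling = 1/4 (half-sibs share one parent — one path of length 2: r = (1/2)^2 = 1/4).
r to a grandoffspring = 0.25 (two parent–offspring links: r = (1/2)^2 = 1/4).
r to a full sibling = 0.5 (full sibs share both parents — two paths of length 2: r = 2·(1/2)^2 = 1/2).
Summing one r·B term per recipient: 3·0.125·0.266 + 1·0.25·0.157 + 3·0.25·0.0433 + 1·0.5·0.195 = 0.268975.
0.268975 < 0.33: the indirect benefit is less than the cost.

No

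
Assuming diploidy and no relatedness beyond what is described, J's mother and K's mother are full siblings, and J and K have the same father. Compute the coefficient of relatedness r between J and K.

With two independent routes of shared ancestry, r is the sum of the two contributions.
J and K are related in two ways: first cousins through their mothers (r = 1/8) and half-sibs through their shared father (r = 1/4).
r = 1/8 + 1/4 = 3/8 = 0.375.

0.375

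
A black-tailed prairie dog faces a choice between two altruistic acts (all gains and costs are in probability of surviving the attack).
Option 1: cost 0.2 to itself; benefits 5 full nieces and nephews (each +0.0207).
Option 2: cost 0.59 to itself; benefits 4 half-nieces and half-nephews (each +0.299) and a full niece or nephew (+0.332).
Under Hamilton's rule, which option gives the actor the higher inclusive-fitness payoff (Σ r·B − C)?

Option 1

Option 1: r to a full niece or nephew = 0.25.
Option 1: Σ r·B − C = (5·0.25·0.0207) − 0.2 = -0.174125.
Option 2: r to a half-niece or half-nephew = 0.125.
Option 2: r to a full niece or nephew = 0.25.
Option 2: Σ r·B − C = (4·0.125·0.299 + 1·0.25·0.332) − 0.59 = -0.3575.
Option 1 has the higher net inclusive-fitness payoff.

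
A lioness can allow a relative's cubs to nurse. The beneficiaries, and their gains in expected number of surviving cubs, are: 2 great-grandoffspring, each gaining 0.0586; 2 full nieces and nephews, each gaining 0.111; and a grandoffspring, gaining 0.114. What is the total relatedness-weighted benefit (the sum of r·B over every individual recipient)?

r to a great-grandoffspring = 1/8 (three parent–offspring links: r = (1/2)^3 = 1/8).
r to a full niece or nephew = 1/4 (full aunt/uncle↔niece/nephew: two paths of length 3 through the shared grandparent pair: r = 2·(1/2)^3 = 1/4).
r to a grandoffspring = 1/4 (two parent–offspring links: r = (1/2)^2 = 1/4).
Summing one r·B term per recipient: 2·0.125·0.0586 + 2·0.25·0.111 + 1·0.25·0.114 = 0.09865.

0.09865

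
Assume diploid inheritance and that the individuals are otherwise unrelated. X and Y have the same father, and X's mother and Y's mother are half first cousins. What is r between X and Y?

0.265625

Independent pedigree routes through distinct common ancestors add.
X and Y are related in two ways: half-sibs through their shared father (r = 1/4) and half second cousins through their mothers (r = 1/64).
r = 1/4 + 1/64 = 17/64 = 0.265625.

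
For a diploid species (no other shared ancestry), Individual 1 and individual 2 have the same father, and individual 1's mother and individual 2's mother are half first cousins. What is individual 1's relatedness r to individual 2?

0.265625

Wright's path rule: contributions from independent ancestry routes add.
Individual 1 and individual 2 are related in two ways: half-sibs through their shared father (r = 1/4) and half second cousins through their mothers (r = 1/64).
r = 1/4 + 1/64 = 17/64 = 0.265625.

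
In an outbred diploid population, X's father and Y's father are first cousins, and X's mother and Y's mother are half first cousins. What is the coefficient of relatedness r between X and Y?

With two independent routes of shared ancestry, r is the sum of the two contributions.
X and Y are related in two ways: second cousins through their fathers (r = 1/32) and half second cousins through their mothers (r = 1/64).
r = 1/32 + 1/64 = 3/64 = 0.046875.

0.046875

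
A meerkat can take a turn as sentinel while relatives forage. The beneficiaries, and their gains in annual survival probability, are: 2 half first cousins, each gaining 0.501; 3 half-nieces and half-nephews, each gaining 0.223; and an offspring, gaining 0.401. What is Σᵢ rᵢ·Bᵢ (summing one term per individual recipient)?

0.34675

r to a half first cousin = 1/16 (half first cousins share one grandparent — one path of length 4: r = (1/2)^4 = 1/16).
r to a half-niece or half-nephew = 0.125 (half-aunt/uncle↔niece/nephew: one path of length 3: r = (1/2)^3 = 1/8).
r to an offspring = 0.5 (one parent–offspring link: r = (1/2)^1 = 1/2).
Summing one r·B term per recipient: 2·0.0625·0.501 + 3·0.125·0.223 + 1·0.5·0.401 = 0.34675.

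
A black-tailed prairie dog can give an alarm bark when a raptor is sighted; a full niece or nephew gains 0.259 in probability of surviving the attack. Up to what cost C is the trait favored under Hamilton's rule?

0.06475

r to a full niece or nephew = 0.25 (full aunt/uncle↔niece/nephew: two paths of length 3 through the shared grandparent pair: r = 2·(1/2)^3 = 1/4).
Hamilton's rule: n·r·B > C, so the trait is favored while C < n·r·B = 1·0.25·0.259 = 0.06475.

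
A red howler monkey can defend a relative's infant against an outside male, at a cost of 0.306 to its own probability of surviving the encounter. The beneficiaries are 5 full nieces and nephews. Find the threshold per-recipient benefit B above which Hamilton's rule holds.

r to a full niece or nephew = 1/4 (full aunt/uncle↔niece/nephew: two paths of length 3 through the shared grandparent pair: r = 2·(1/2)^3 = 1/4).
Hamilton's rule with n recipients of equal r: n·r·B > C, so B > C/(n·r) = 0.306/(5·0.25) = 0.2448.

0.2448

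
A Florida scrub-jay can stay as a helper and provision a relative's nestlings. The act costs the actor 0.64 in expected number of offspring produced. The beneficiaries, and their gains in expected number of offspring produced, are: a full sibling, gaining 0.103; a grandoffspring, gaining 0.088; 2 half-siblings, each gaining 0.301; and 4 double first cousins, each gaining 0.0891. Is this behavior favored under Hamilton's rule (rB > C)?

No

Hamilton's rule: the trait is favored when the sum of r·B over every recipient exceeds the actor's cost C.
r to a full sibling = 1/2 (full sibs share both parents — two paths of length 2: r = 2·(1/2)^2 = 1/2).
r to a grandoffspring = 1/4 (two parent–offspring links: r = (1/2)^2 = 1/4).
r to a half-sibling = 0.25 (half-sibs share one parent — one path of length 2: r = (1/2)^2 = 1/4).
r to a double first cousin = 1/4 (double first cousins share both grandparent pairs — four paths of length 4: r = 4·(1/2)^4 = 1/4).
Summing one r·B term per recipient: 1·0.5·0.103 + 1·0.25·0.088 + 2·0.25·0.301 + 4·0.25·0.0891 = 0.3131.
0.3131 < 0.64: the indirect benefit is less than the cost.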